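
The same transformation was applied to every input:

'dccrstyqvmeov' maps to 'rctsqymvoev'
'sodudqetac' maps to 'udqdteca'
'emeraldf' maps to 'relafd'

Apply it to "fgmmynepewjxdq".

The rule is to swap each adjacent pair of characters (1↔2, 3↔4, ...), then delete the first 2 characters.
Working it through for "fgmmynepewjxdq": intermediate "gfmmnypewexjqd", final "mmnypewexjqd".

mmnypewexjqd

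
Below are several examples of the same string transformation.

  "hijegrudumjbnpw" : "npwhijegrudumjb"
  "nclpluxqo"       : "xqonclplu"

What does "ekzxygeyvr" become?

In each case the input is transformed by: move the last 3 characters to the front (rotate right by 3).
So "ekzxygeyvr" becomes "yvrekzxyge".

yvrekzxyge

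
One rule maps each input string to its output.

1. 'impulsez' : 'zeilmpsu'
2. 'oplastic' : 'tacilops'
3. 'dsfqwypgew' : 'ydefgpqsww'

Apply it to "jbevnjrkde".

vbdeejjknr

Looking at the pairs, the operation is to sort the characters into alphabetical order, then move the last character to the front.
For "jbevnjrkde", step one produces "bdeejjknrv"; step two turns that into "vbdeejjknr".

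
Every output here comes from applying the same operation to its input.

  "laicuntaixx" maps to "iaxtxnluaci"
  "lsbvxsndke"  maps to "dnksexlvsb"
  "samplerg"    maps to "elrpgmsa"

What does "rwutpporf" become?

The rule is to move the last 3 characters to the front (rotate right by 3), then take characters alternately from the front and the back (1st, last, 2nd, 2nd-last, ...).
For "rwutpporf", step one produces "orfrwutpp"; step two turns that into "oprpftruw".

oprpftruw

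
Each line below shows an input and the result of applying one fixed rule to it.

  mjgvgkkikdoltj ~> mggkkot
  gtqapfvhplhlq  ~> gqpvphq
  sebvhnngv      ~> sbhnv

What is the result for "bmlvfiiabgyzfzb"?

Each output is the input with this applied: keep every other character starting from the first (positions 1st, 3rd, 5th, ...).
Applying that to "bmlvfiiabgyzfzb" gives "blfibyfb".

blfibyfb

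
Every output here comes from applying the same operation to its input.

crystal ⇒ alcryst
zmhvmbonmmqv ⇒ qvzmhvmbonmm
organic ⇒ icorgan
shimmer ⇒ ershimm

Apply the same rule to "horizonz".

The pattern: move the last 2 characters to the front (rotate right by 2).
Applying that to "horizonz" gives "nzhorizo".

nzhorizo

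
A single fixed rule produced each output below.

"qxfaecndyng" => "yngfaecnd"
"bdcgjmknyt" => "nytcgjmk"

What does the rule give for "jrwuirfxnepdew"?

dewwuirfxnep

The transformation: delete the first 2 characters, then move the last 3 characters to the front (rotate right by 3).
So "jrwuirfxnepdew" becomes "dewwuirfxnep".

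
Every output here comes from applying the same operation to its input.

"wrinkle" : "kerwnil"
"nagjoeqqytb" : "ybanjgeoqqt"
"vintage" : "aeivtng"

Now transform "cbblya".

The pattern: swap each adjacent pair of characters (1↔2, 3↔4, ...), then move the last 2 characters to the front (rotate right by 2).
On "cbblya": the first step gives "bclbay", and the second then gives "aybclb".
(Check on "wrinkle": → "rwnilke" → "kerwnil" ✓)

aybclb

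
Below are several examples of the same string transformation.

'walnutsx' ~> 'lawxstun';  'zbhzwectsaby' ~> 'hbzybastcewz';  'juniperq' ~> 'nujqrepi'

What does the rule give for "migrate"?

In each case the input is transformed by: move the first 3 characters to the end (rotate left by 3), then reverse the string.
Working it through for "migrate": intermediate "ratemig", final "gimetar".

gimetar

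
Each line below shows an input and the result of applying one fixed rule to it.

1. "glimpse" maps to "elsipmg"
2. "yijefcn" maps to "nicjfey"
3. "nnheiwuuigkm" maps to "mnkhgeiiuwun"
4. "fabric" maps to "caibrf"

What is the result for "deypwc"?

cewypd

Each output is the input with this applied: take characters alternately from the front and the back (1st, last, 2nd, 2nd-last, ...), then move the first character to the end.
On "deypwc" that produces "cewypd".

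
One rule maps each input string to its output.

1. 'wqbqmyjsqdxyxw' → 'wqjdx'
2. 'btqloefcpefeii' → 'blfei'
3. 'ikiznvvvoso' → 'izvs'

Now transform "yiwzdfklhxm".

yzkx

The rule is to keep one character in every 3, starting at position 1 (positions 1st, 4th, 7th, ...).
Doing the same to "yiwzdfklhxm": "yzkx".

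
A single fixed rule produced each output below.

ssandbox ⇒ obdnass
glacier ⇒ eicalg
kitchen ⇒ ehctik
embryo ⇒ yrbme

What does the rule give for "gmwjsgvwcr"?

Each output is the input with this applied: delete the last character, then reverse the string.
On "gmwjsgvwcr": the first step gives "gmwjsgvwc", and the second then gives "cwvgsjwmg".

cwvgsjwmg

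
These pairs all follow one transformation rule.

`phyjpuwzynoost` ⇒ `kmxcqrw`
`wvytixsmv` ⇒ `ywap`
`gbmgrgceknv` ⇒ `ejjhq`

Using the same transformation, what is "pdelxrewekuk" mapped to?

gouznn

The rule is to shift every letter 3 places forward in the alphabet (wrapping around), then keep every other character starting from the second (positions 2nd, 4th, 6th, ...).
Starting from "pdelxrewekuk": after the first operation, "sghoauhzhnxn"; after the second, "gouznn".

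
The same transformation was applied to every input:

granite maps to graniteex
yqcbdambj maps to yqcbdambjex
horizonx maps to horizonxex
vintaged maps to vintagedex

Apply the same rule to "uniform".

The transformation: append "ex".
So "uniform" becomes "uniformex".

uniformex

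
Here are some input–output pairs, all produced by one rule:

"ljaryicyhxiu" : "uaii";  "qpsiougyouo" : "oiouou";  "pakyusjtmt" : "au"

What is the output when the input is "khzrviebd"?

ie

The transformation: swap the first and last characters, then keep only the vowels.
Applying both steps to "khzrviebd": "dhzrviebk", then "ie".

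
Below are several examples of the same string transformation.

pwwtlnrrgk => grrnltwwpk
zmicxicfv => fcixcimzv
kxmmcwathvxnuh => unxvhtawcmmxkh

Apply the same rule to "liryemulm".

The transformation: reverse the string, then move the first character to the end.
So "liryemulm" becomes "lumeyrilm".

lumeyrilm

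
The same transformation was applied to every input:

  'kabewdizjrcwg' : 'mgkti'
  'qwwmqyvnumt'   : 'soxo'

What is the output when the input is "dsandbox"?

The rule is to keep one character in every 3, starting at position 1 (positions 1st, 4th, 7th, ...), then shift every letter 2 places forward in the alphabet (wrapping around).
Applying that to "dsandbox" gives "fpq".

fpq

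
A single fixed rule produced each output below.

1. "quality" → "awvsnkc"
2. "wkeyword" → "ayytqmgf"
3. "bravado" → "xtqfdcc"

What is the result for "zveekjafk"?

Rule — sort the characters into reverse alphabetical order, then shift every letter 2 places forward in the alphabet (wrapping around).
On "zveekjafk": the first step gives "zvkkjfeea", and the second then gives "bxmmlhggc".
(Check on "quality": → "yutqlia" → "awvsnkc" ✓)

bxmmlhggc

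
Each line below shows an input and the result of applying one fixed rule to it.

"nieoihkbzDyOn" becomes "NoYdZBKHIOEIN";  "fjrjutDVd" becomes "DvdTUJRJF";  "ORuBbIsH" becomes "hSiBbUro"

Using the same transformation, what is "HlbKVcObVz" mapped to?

In each case the input is transformed by: flip the case of every letter, then reverse the string.
For "HlbKVcObVz" the result is "ZvBoCvkBLh".

ZvBoCvkBLh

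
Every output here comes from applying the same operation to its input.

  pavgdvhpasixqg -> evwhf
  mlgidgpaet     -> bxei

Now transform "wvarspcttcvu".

Looking at the pairs, the operation is to shift every letter 11 places backward in the alphabet (wrapping around), then keep one character in every 3, starting at position 1 (positions 1st, 4th, 7th, ...).
On "wvarspcttcvu" that produces "lgrr".
(Check on "pavgdvhpasixqg": → "epkvskwephxmfv" → "evwhf" ✓)

lgrr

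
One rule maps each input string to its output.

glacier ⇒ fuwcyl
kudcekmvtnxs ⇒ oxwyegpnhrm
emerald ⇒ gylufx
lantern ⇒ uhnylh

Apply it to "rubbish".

The pattern: delete the first character, then shift every letter 6 places backward in the alphabet (wrapping around).
For "rubbish", step one produces "ubbish"; step two turns that into "ovvcmb".

ovvcmb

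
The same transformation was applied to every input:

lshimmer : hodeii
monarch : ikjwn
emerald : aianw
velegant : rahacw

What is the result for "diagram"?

The transformation: shift every letter 4 places backward in the alphabet (wrapping around), then delete the last 2 characters.
Applying that to "diagram" gives "zewcn".

zewcn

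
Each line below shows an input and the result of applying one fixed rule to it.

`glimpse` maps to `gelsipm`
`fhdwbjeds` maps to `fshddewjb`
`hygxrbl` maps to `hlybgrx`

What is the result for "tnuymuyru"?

The transformation: take characters alternately from the front and the back (1st, last, 2nd, 2nd-last, ...).
"tnuymuyru" → "tunruyyum".

tunruyyum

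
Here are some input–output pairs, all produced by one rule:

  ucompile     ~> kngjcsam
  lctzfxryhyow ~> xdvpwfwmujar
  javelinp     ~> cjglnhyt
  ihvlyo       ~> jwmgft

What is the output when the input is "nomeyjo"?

cwhmlmk

Rule — shift every letter 2 places backward in the alphabet (wrapping around), then move the first 3 characters to the end (rotate left by 3).
Applying both steps to "nomeyjo": "lmkcwhm", then "cwhmlmk".
(Check on "lctzfxryhyow": → "jarxdvpwfwmu" → "xdvpwfwmujar" ✓)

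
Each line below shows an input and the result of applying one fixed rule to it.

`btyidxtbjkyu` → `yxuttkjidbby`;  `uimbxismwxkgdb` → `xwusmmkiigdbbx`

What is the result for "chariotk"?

rokihcat

The pattern: sort the characters into reverse alphabetical order, then move the first character to the end.
On "chariotk": the first step gives "trokihca", and the second then gives "rokihcat".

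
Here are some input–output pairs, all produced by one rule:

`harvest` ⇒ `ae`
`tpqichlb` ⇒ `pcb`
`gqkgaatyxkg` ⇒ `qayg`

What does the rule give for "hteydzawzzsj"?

tdws

What's happening: keep one character in every 3, starting at position 2 (positions 2nd, 5th, 8th, ...).
For "hteydzawzzsj" the result is "tdws".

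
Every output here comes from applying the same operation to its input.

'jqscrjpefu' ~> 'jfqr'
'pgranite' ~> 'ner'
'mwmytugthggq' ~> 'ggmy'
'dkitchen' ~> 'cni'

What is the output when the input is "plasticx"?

txa

Looking at the pairs, the operation is to swap the front and back halves of the string, then keep one character in every 3, starting at position 1 (positions 1st, 4th, 7th, ...).
Applying both steps to "plasticx": "ticxplas", then "txa".
(Check on "mwmytugthggq": → "gthggqmwmytu" → "ggmy" ✓)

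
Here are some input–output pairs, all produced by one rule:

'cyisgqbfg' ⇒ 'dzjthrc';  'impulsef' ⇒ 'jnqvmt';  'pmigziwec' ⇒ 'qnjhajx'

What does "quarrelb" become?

rvbssf

Each output is the input with this applied: delete the last 2 characters, then shift every letter 1 place forward in the alphabet (wrapping around).
On "quarrelb": the first step gives "quarre", and the second then gives "rvbssf".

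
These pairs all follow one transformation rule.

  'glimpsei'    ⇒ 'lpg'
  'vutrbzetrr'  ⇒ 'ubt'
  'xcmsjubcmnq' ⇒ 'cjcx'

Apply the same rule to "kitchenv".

ihk

The transformation: swap the first and last characters, then keep one character in every 3, starting at position 2 (positions 2nd, 5th, 8th, ...).
"kitchenv" → "ihk".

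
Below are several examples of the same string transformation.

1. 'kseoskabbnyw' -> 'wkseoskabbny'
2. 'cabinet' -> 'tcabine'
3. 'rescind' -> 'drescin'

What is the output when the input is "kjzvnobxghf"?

fkjzvnobxgh

Each output is the input with this applied: move the last character to the front.
"kjzvnobxghf" → "fkjzvnobxgh".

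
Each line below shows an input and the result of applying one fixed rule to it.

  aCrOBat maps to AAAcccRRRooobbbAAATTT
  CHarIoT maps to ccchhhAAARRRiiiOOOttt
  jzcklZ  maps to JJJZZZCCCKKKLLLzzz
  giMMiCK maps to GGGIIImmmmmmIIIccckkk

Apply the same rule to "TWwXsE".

The transformation: flip the case of every letter, then repeat every character 3 times.
For "TWwXsE", step one produces "twWxSe"; step two turns that into "tttwwwWWWxxxSSSeee".

tttwwwWWWxxxSSSeee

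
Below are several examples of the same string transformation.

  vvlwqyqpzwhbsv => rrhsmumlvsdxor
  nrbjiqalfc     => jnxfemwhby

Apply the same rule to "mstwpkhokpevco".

The transformation: shift every letter 4 places backward in the alphabet (wrapping around).
On "mstwpkhokpevco" that produces "iopslgdkglaryk".

iopslgdkglaryk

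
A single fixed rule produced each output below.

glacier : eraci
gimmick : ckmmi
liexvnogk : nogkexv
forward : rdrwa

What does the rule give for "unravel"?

The transformation: delete the first 2 characters, then move the first 3 characters to the end (rotate left by 3).
Applying both steps to "unravel": "ravel", then "elrav".
(Check on "glacier": → "acier" → "eraci" ✓)

elrav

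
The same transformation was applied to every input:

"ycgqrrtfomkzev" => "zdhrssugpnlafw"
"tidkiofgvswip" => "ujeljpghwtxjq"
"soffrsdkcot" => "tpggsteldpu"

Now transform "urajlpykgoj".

Each output is the input with this applied: shift every letter 1 place forward in the alphabet (wrapping around).
So "urajlpykgoj" becomes "vsbkmqzlhpk".

vsbkmqzlhpk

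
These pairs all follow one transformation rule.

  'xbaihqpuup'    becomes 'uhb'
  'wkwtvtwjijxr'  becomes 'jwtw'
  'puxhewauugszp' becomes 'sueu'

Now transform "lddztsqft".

The pattern: reverse the string, then keep one character in every 3, starting at position 3 (positions 3rd, 6th, 9th, ...).
Applying that to "lddztsqft" gives "qzl".

qzl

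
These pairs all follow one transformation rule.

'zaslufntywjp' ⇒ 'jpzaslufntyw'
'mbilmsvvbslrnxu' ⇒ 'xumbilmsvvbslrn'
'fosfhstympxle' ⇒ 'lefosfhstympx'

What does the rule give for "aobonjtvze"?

zeaobonjtv

The pattern: move the last 2 characters to the front (rotate right by 2).
"aobonjtvze" → "zeaobonjtv".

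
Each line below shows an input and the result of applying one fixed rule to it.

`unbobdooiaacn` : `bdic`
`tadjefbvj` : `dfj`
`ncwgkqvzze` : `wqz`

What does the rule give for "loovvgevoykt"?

ogot

In each case the input is transformed by: keep one character in every 3, starting at position 3 (positions 3rd, 6th, 9th, ...).
Applying that to "loovvgevoykt" gives "ogot".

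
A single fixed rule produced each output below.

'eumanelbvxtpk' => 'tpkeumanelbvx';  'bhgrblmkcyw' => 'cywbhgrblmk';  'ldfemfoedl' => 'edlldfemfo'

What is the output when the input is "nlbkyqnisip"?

sipnlbkyqni

Looking at the pairs, the operation is to move the last 3 characters to the front (rotate right by 3).
On "nlbkyqnisip" that produces "sipnlbkyqni".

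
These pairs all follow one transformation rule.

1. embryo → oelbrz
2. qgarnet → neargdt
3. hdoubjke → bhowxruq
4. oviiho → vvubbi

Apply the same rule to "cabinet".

Looking at the pairs, the operation is to move the first 2 characters to the end (rotate left by 2), then shift every letter 13 places forward in the alphabet (wrapping around) — i.e. ROT13.
Starting from "cabinet": after the first operation, "binetca"; after the second, "ovargpn".
(Check on "hdoubjke": → "oubjkehd" → "bhowxruq" ✓)

ovargpn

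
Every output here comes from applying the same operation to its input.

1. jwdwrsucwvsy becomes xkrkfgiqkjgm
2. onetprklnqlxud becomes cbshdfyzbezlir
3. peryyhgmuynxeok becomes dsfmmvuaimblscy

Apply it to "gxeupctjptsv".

ulsidqhxdhgj

Rule — shift every letter 12 places backward in the alphabet (wrapping around).
On "gxeupctjptsv" that produces "ulsidqhxdhgj".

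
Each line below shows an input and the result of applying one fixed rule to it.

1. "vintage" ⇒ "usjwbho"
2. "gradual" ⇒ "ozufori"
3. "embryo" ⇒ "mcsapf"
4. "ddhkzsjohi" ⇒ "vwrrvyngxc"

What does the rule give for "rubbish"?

gvfippw

Each output is the input with this applied: move the last 2 characters to the front (rotate right by 2), then shift every letter 12 places backward in the alphabet (wrapping around).
Working it through for "rubbish": intermediate "shrubbi", final "gvfippw".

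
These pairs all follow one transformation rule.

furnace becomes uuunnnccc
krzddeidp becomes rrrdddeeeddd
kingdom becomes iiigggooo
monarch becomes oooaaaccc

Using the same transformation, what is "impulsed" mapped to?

mmmuuusssddd

What's happening: keep every other character starting from the second (positions 2nd, 4th, 6th, ...), then repeat every character 3 times.
For "impulsed" the result is "mmmuuusssddd".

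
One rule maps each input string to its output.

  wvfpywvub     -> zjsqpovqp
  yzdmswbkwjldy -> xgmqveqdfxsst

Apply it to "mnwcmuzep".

In each case the input is transformed by: shift every letter 6 places backward in the alphabet (wrapping around), then move the first 2 characters to the end (rotate left by 2).
"mnwcmuzep" → "ghqwgotyj" → "qwgotyjgh".
(Check on "wvfpywvub": → "qpzjsqpov" → "zjsqpovqp" ✓)

qwgotyjgh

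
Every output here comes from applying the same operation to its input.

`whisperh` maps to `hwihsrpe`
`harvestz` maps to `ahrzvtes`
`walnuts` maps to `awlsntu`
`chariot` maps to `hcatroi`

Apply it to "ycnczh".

cynhcz

Each output is the input with this applied: move the first character to the end, then take characters alternately from the front and the back (1st, last, 2nd, 2nd-last, ...).
Working it through for "ycnczh": intermediate "cnczhy", final "cynhcz".
(Check on "harvestz": → "arvestzh" → "ahrzvtes" ✓)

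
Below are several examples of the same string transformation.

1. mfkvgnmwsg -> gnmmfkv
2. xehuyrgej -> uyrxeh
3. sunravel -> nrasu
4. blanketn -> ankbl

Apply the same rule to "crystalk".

ystcr

What's happening: delete the last 3 characters, then move the last 3 characters to the front (rotate right by 3).
For "crystalk", step one produces "cryst"; step two turns that into "ystcr".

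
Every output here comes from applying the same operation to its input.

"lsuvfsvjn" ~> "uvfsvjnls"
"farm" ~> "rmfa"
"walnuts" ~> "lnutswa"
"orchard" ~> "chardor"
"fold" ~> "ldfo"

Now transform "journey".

urneyjo

Rule — move the first 2 characters to the end (rotate left by 2).
"journey" → "urneyjo".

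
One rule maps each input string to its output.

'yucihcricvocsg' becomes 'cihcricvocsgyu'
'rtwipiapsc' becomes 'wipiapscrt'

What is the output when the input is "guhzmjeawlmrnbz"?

hzmjeawlmrnbzgu

Rule — move the first 2 characters to the end (rotate left by 2).
Doing the same to "guhzmjeawlmrnbz": "hzmjeawlmrnbzgu".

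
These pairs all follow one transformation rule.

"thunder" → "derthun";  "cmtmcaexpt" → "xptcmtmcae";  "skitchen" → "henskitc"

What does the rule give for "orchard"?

The pattern: move the last 3 characters to the front (rotate right by 3).
Doing the same to "orchard": "ardorch".

ardorch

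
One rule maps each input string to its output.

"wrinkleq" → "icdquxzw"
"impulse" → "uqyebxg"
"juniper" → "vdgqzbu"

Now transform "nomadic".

zoauypm

Each output is the input with this applied: shift every letter 12 places forward in the alphabet (wrapping around), then take characters alternately from the front and the back (1st, last, 2nd, 2nd-last, ...).
For "nomadic", step one produces "zaympuo"; step two turns that into "zoauypm".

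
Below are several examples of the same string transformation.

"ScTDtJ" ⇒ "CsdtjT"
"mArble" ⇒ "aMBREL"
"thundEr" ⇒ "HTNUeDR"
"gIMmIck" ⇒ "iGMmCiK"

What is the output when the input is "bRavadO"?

Looking at the pairs, the operation is to swap each adjacent pair of characters (1↔2, 3↔4, ...), then flip the case of every letter.
On "bRavadO" that produces "rBVADAo".

rBVADAo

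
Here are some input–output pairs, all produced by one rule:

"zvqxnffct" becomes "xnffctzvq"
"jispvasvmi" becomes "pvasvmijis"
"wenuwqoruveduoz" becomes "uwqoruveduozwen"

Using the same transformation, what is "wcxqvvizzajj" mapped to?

The pattern: move the first 3 characters to the end (rotate left by 3).
On "wcxqvvizzajj" that produces "qvvizzajjwcx".

qvvizzajjwcx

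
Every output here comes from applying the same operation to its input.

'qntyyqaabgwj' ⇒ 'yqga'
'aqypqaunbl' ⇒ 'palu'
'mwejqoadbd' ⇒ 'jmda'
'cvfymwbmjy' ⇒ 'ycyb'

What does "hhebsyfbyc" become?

In each case the input is transformed by: keep one character in every 3, starting at position 1 (positions 1st, 4th, 7th, ...), then swap each adjacent pair of characters (1↔2, 3↔4, ...).
Doing the same to "hhebsyfbyc": "bhcf".
(Check on "qntyyqaabgwj": → "qyag" → "yqga" ✓)

bhcf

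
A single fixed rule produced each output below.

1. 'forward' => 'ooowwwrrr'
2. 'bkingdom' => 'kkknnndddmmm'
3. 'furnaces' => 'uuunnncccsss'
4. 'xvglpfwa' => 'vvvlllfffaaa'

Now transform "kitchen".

What's happening: keep every other character starting from the second (positions 2nd, 4th, 6th, ...), then repeat every character 3 times.
For "kitchen", step one produces "ice"; step two turns that into "iiiccceee".

iiiccceee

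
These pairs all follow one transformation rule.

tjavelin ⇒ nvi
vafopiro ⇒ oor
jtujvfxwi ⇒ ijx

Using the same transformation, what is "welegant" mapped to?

Looking at the pairs, the operation is to swap the first and last characters, then keep one character in every 3, starting at position 1 (positions 1st, 4th, 7th, ...).
On "welegant" that produces "ten".
(Check on "tjavelin": → "njavelit" → "nvi" ✓)

ten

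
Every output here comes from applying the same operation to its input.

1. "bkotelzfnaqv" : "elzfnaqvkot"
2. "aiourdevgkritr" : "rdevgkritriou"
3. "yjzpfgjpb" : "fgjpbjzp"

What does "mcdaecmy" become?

ecmycda

Looking at the pairs, the operation is to delete the first character, then move the first 3 characters to the end (rotate left by 3).
Applying both steps to "mcdaecmy": "cdaecmy", then "ecmycda".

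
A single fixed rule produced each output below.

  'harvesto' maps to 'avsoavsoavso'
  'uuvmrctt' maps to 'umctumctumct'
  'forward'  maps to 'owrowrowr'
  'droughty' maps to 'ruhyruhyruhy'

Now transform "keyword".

ewrewrewr

The transformation: keep every other character starting from the second (positions 2nd, 4th, 6th, ...), then write the whole string 3 times in a row.
Working it through for "keyword": intermediate "ewr", final "ewrewrewr".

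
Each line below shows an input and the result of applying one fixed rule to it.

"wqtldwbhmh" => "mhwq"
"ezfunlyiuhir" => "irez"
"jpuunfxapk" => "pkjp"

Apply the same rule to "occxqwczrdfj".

What's happening: move the last 2 characters to the front (rotate right by 2), then keep only the first 4 characters.
For "occxqwczrdfj", step one produces "fjoccxqwczrd"; step two turns that into "fjoc".

fjoc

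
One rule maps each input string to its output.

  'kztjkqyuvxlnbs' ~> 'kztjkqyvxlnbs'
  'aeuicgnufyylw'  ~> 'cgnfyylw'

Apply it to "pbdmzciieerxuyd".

pbdmzcrxyd

What's happening: remove every vowel.
Applying that to "pbdmzciieerxuyd" gives "pbdmzcrxyd".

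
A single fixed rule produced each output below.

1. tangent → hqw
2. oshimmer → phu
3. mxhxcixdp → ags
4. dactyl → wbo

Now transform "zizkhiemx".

hpa

The transformation: shift every letter 3 places forward in the alphabet (wrapping around), then keep only the last 3 characters.
On "zizkhiemx": the first step gives "clcnklhpa", and the second then gives "hpa".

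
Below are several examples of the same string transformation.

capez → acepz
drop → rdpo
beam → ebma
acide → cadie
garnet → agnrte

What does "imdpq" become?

mipdq

Each output is the input with this applied: swap each adjacent pair of characters (1↔2, 3↔4, ...).
"imdpq" → "mipdq".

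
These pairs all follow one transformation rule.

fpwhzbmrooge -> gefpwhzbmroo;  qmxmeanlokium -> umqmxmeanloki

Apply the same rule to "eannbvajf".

The rule is to move the last 2 characters to the front (rotate right by 2).
So "eannbvajf" becomes "jfeannbva".

jfeannbva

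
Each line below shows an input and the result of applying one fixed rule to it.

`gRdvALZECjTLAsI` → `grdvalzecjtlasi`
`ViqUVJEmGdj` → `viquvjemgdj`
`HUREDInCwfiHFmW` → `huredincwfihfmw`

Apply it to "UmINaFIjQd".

Rule — convert every letter to lowercase.
Doing the same to "UmINaFIjQd": "uminafijqd".

uminafijqd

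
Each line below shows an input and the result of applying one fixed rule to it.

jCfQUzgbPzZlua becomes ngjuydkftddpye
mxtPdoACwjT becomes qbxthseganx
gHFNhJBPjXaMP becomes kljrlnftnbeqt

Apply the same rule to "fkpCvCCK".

jotgzggo

In each case the input is transformed by: shift every letter 4 places forward in the alphabet (wrapping around), then convert every letter to lowercase.
Applying both steps to "fkpCvCCK": "jotGzGGO", then "jotgzggo".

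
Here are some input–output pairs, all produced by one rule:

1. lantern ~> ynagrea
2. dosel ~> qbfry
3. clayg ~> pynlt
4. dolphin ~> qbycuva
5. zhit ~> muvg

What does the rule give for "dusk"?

qhfx

The rule is to shift every letter 13 places forward in the alphabet (wrapping around) — i.e. ROT13.
Doing the same to "dusk": "qhfx".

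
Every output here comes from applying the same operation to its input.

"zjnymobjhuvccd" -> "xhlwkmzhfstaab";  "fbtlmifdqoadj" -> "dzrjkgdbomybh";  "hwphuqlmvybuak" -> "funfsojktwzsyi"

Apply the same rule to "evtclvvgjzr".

Looking at the pairs, the operation is to shift every letter 2 places backward in the alphabet (wrapping around).
So "evtclvvgjzr" becomes "ctrajttehxp".

ctrajttehxp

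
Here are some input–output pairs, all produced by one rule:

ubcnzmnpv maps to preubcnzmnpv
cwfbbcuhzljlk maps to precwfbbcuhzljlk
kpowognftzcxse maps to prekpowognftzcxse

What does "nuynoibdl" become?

What's happening: prepend "pre".
Applying that to "nuynoibdl" gives "prenuynoibdl".

prenuynoibdl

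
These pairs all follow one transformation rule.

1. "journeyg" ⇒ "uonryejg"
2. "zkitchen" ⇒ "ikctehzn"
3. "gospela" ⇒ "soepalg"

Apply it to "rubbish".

The transformation: move the first character to the end, then swap each adjacent pair of characters (1↔2, 3↔4, ...).
"rubbish" → "ubbishr" → "buibhsr".

buibhsr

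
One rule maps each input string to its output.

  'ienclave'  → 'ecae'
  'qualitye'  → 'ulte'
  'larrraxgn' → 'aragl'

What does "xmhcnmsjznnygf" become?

What's happening: move the first character to the end, then keep every other character starting from the first (positions 1st, 3rd, 5th, ...).
For "xmhcnmsjznnygf" the result is "mcmjnyf".

mcmjnyf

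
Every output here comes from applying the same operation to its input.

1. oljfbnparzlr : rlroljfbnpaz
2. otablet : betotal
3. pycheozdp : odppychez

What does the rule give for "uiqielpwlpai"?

laiuiqielpwp

The rule is to move the last 3 characters to the front (rotate right by 3), then swap the first and last characters.
Working it through for "uiqielpwlpai": intermediate "paiuiqielpwl", final "laiuiqielpwp".
(Check on "oljfbnparzlr": → "zlroljfbnpar" → "rlroljfbnpaz" ✓)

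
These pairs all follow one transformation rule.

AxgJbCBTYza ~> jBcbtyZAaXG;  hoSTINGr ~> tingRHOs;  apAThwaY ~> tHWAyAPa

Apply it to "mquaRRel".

Looking at the pairs, the operation is to move the first 3 characters to the end (rotate left by 3), then flip the case of every letter.
Starting from "mquaRRel": after the first operation, "aRRelmqu"; after the second, "ArrELMQU".

ArrELMQU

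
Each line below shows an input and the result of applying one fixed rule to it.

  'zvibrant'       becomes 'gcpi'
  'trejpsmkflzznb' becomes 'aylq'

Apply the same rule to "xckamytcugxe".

ejrh

Each output is the input with this applied: shift every letter 7 places forward in the alphabet (wrapping around), then keep only the first 4 characters.
"xckamytcugxe" → "ejrhtfajbnel" → "ejrh".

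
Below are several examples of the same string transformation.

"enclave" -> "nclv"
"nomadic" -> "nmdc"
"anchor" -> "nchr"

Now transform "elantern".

Looking at the pairs, the operation is to remove every vowel.
Applying that to "elantern" gives "lntrn".

lntrn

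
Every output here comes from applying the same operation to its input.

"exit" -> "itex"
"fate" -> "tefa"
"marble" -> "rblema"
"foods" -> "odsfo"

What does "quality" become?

Rule — move the first 2 characters to the end (rotate left by 2).
Applying that to "quality" gives "alityqu".

alityqu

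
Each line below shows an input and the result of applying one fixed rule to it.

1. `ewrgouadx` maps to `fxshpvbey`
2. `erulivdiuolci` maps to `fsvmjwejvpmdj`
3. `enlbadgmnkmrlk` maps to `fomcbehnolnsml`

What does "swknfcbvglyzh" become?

txlogdcwhmzai

Rule — shift every letter 1 place forward in the alphabet (wrapping around).
So "swknfcbvglyzh" becomes "txlogdcwhmzai".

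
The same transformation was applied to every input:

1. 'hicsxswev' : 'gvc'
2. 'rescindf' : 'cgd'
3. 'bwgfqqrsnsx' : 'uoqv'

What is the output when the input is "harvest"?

yc

In each case the input is transformed by: shift every letter 2 places backward in the alphabet (wrapping around), then keep one character in every 3, starting at position 2 (positions 2nd, 5th, 8th, ...).
For "harvest", step one produces "fyptcqr"; step two turns that into "yc".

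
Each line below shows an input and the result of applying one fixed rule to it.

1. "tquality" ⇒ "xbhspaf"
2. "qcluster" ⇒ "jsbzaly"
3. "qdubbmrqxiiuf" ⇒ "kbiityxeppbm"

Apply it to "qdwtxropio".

The rule is to shift every letter 7 places forward in the alphabet (wrapping around), then delete the first character.
So "qdwtxropio" becomes "kdaeyvwpv".
(Check on "tquality": → "axbhspaf" → "xbhspaf" ✓)

kdaeyvwpv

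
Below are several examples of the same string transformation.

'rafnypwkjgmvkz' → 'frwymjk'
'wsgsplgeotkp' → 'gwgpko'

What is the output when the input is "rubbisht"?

brhi

Looking at the pairs, the operation is to keep every other character starting from the first (positions 1st, 3rd, 5th, ...), then swap each adjacent pair of characters (1↔2, 3↔4, ...).
For "rubbisht", step one produces "rbih"; step two turns that into "brhi".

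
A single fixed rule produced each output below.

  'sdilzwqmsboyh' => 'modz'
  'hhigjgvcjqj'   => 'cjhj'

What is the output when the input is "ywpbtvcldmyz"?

The transformation: keep one character in every 3, starting at position 2 (positions 2nd, 5th, 8th, ...), then swap the front and back halves of the string.
Applying both steps to "ywpbtvcldmyz": "wtly", then "lywt".

lywt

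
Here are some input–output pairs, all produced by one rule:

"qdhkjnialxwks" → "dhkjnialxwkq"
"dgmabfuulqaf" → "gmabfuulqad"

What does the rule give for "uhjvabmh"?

hjvabmu

Rule — swap the first and last characters, then delete the first character.
On "uhjvabmh": the first step gives "hhjvabmu", and the second then gives "hjvabmu".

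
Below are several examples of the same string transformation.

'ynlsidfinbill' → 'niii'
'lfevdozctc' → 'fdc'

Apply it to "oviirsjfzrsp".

Rule — keep one character in every 3, starting at position 2 (positions 2nd, 5th, 8th, ...).
On "oviirsjfzrsp" that produces "vrfs".

vrfs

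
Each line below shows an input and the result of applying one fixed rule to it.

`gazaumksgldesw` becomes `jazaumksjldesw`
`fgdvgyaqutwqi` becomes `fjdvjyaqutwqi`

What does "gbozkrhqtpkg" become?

Each output is the input with this applied: replace every "g" with "j".
Applying that to "gbozkrhqtpkg" gives "jbozkrhqtpkj".

jbozkrhqtpkj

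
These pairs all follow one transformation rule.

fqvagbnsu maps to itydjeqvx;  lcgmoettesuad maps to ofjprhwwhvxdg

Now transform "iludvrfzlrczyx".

The transformation: shift every letter 3 places forward in the alphabet (wrapping around).
On "iludvrfzlrczyx" that produces "loxgyuicoufcba".

loxgyuicoufcba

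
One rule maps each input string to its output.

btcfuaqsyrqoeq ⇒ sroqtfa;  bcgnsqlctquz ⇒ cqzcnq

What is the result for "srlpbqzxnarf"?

xafrpq

Each output is the input with this applied: keep every other character starting from the second (positions 2nd, 4th, 6th, ...), then move the first 3 characters to the end (rotate left by 3).
For "srlpbqzxnarf", step one produces "rpqxaf"; step two turns that into "xafrpq".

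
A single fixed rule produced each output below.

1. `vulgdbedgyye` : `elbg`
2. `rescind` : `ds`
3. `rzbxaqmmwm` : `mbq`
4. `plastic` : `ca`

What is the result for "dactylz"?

Rule — move the last 3 characters to the front (rotate right by 3), then keep one character in every 3, starting at position 3 (positions 3rd, 6th, 9th, ...).
Working it through for "dactylz": intermediate "ylzdact", final "zc".

zc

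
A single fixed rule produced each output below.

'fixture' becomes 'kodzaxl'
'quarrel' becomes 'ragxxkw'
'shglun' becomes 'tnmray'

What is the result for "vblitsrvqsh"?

nhrozyxbwyb

Looking at the pairs, the operation is to swap the first and last characters, then shift every letter 6 places forward in the alphabet (wrapping around).
Working it through for "vblitsrvqsh": intermediate "hblitsrvqsv", final "nhrozyxbwyb".
(Check on "quarrel": → "luarreq" → "ragxxkw" ✓)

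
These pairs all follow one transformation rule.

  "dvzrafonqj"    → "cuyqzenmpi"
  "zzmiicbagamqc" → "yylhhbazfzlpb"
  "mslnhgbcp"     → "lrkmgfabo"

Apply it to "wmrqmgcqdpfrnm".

vlqplfbpcoeqml

Rule — shift every letter 1 place backward in the alphabet (wrapping around).
"wmrqmgcqdpfrnm" → "vlqplfbpcoeqml".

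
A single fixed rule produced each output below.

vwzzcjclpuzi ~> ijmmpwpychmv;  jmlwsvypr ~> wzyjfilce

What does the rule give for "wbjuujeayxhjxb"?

The pattern: shift every letter 13 places forward in the alphabet (wrapping around) — i.e. ROT13.
Applying that to "wbjuujeayxhjxb" gives "jowhhwrnlkuwko".

jowhhwrnlkuwko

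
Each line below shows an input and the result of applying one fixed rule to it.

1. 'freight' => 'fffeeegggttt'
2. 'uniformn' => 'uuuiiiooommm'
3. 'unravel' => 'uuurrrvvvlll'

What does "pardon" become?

ppprrrooo

Looking at the pairs, the operation is to keep every other character starting from the first (positions 1st, 3rd, 5th, ...), then repeat every character 3 times.
"pardon" → "pro" → "ppprrrooo".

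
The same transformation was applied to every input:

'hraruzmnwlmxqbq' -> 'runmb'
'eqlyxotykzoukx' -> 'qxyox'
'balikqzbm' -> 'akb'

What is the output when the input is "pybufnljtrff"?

In each case the input is transformed by: keep one character in every 3, starting at position 2 (positions 2nd, 5th, 8th, ...).
Applying that to "pybufnljtrff" gives "yfjf".

yfjf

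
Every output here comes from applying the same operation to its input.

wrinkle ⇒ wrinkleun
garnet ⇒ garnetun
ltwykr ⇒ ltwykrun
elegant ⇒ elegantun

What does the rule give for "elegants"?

Rule — append "un".
Doing the same to "elegants": "elegantsun".

elegantsun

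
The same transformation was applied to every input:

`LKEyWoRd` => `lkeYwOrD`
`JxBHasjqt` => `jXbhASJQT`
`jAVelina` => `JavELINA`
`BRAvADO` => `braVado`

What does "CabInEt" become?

cABiNeT

Looking at the pairs, the operation is to flip the case of every letter.
So "CabInEt" becomes "cABiNeT".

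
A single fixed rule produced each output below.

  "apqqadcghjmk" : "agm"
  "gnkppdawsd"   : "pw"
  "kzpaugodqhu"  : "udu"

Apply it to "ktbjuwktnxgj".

In each case the input is transformed by: delete the first 3 characters, then keep one character in every 3, starting at position 2 (positions 2nd, 5th, 8th, ...).
"ktbjuwktnxgj" → "juwktnxgj" → "utg".

utg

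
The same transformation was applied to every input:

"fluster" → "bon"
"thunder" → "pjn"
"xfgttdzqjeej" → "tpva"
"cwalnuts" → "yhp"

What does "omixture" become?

ktn

What's happening: shift every letter 4 places backward in the alphabet (wrapping around), then keep one character in every 3, starting at position 1 (positions 1st, 4th, 7th, ...).
Applying both steps to "omixture": "kietpqna", then "ktn".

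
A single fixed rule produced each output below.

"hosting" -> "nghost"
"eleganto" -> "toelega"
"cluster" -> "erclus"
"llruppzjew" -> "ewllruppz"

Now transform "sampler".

ersamp

The pattern: move the last 2 characters to the front (rotate right by 2), then delete the last character.
For "sampler", step one produces "ersampl"; step two turns that into "ersamp".
(Check on "eleganto": → "toelegan" → "toelega" ✓)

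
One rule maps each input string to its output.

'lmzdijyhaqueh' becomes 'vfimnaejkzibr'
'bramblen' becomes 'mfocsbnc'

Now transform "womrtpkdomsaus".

bvtxpnsuqlepnt

In each case the input is transformed by: shift every letter 1 place forward in the alphabet (wrapping around), then move the last 3 characters to the front (rotate right by 3).
"womrtpkdomsaus" → "xpnsuqlepntbvt" → "bvtxpnsuqlepnt".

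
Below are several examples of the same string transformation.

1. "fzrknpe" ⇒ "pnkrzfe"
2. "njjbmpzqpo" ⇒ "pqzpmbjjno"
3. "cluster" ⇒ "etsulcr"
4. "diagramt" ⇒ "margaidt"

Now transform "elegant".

nagelet

The rule is to move the last character to the front, then reverse the string.
Applying that to "elegant" gives "nagelet".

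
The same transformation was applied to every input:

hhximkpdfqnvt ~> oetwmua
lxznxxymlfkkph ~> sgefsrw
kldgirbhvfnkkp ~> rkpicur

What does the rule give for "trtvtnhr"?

The rule is to keep every other character starting from the first (positions 1st, 3rd, 5th, ...), then shift every letter 7 places forward in the alphabet (wrapping around).
Working it through for "trtvtnhr": intermediate "ttth", final "aaao".

aaao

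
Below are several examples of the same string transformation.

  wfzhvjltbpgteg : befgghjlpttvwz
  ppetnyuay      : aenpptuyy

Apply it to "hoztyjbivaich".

abchhiijotvyz

The rule is to sort the characters into alphabetical order.
On "hoztyjbivaich" that produces "abchhiijotvyz".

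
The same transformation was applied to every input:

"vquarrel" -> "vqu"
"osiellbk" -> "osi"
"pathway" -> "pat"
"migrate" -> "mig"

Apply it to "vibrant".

vib

Rule — keep only the first 3 characters.
So "vibrant" becomes "vib".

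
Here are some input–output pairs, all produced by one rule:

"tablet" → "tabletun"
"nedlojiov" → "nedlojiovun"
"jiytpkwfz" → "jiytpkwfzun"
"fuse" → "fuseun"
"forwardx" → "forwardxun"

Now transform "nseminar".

nseminarun

The pattern: append "un".
So "nseminar" becomes "nseminarun".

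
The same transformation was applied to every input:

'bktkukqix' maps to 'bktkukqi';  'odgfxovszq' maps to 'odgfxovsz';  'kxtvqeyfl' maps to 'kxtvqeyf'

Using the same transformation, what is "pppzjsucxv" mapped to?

pppzjsucx

Each output is the input with this applied: delete the last character.
So "pppzjsucxv" becomes "pppzjsucx".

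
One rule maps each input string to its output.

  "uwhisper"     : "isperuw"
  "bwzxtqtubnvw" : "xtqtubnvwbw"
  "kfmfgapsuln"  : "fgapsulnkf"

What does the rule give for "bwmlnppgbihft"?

lnppgbihftbw

Each output is the input with this applied: move the first 3 characters to the end (rotate left by 3), then delete the last character.
Doing the same to "bwmlnppgbihft": "lnppgbihftbw".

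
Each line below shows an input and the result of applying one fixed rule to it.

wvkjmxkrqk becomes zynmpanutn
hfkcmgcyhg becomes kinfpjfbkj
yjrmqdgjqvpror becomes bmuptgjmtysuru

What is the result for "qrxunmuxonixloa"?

tuaxqpxarqlaord

Looking at the pairs, the operation is to shift every letter 3 places forward in the alphabet (wrapping around).
Applying that to "qrxunmuxonixloa" gives "tuaxqpxarqlaord".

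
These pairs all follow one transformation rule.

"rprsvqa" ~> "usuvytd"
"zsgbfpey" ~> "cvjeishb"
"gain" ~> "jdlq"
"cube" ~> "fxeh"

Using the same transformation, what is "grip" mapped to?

juls

The transformation: shift every letter 3 places forward in the alphabet (wrapping around).
"grip" → "juls".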